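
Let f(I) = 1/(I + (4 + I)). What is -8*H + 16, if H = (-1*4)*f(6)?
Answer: 18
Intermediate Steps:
f(I) = 1/(4 + 2*I)
H = -¼ (H = (-1*4)*(1/(2*(2 + 6))) = -2/8 = -4*1/16 = -¼ ≈ -0.25000)
-8*H + 16 = -8*(-¼) + 16 = 2 + 16 = 18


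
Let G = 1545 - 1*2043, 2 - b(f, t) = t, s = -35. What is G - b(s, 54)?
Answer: -446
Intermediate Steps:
b(f, t) = 2 - t
G = -498 (G = 1545 - 2043 = -498)
G - b(s, 54) = -498 - (2 - 1*54) = -498 - (2 - 54) = -498 - 1*(-52) = -498 + 52 = -446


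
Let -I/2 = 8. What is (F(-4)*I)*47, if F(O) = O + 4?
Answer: 0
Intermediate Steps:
I = -16 (I = -2*8 = -16)
F(O) = 4 + O
(F(-4)*I)*47 = ((4 - 4)*(-16))*47 = (0*(-16))*47 = 0*47 = 0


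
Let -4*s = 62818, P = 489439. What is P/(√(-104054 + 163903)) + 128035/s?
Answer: -256070/31409 + 489439*√59849/59849 ≈ 1992.5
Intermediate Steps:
s = -31409/2 (s = -¼*62818 = -31409/2 ≈ -15705.)
P/(√(-104054 + 163903)) + 128035/s = 489439/(√(-104054 + 163903)) + 128035/(-31409/2) = 489439/(√59849) + 128035*(-2/31409) = 489439*(√59849/59849) - 256070/31409 = 489439*√59849/59849 - 256070/31409 = -256070/31409 + 489439*√59849/59849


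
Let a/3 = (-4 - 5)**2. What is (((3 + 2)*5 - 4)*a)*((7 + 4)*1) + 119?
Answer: 56252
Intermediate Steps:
a = 243 (a = 3*(-4 - 5)**2 = 3*(-9)**2 = 3*81 = 243)
(((3 + 2)*5 - 4)*a)*((7 + 4)*1) + 119 = (((3 + 2)*5 - 4)*243)*((7 + 4)*1) + 119 = ((5*5 - 4)*243)*(11*1) + 119 = ((25 - 4)*243)*11 + 119 = (21*243)*11 + 119 = 5103*11 + 119 = 56133 + 119 = 56252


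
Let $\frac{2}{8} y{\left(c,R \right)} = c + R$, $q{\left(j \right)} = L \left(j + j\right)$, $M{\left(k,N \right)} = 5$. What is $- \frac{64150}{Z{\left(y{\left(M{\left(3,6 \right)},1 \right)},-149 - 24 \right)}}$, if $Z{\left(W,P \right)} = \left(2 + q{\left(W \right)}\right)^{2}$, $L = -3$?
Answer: $- \frac{32075}{10082} \approx -3.1814$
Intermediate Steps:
$q{\left(j \right)} = - 6 j$ ($q{\left(j \right)} = - 3 \left(j + j\right) = - 3 \cdot 2 j = - 6 j$)
$y{\left(c,R \right)} = 4 R + 4 c$ ($y{\left(c,R \right)} = 4 \left(c + R\right) = 4 \left(R + c\right) = 4 R + 4 c$)
$Z{\left(W,P \right)} = \left(2 - 6 W\right)^{2}$
$- \frac{64150}{Z{\left(y{\left(M{\left(3,6 \right)},1 \right)},-149 - 24 \right)}} = - \frac{64150}{4 \left(-1 + 3 \left(4 \cdot 1 + 4 \cdot 5\right)\right)^{2}} = - \frac{64150}{4 \left(-1 + 3 \left(4 + 20\right)\right)^{2}} = - \frac{64150}{4 \left(-1 + 3 \cdot 24\right)^{2}} = - \frac{64150}{4 \left(-1 + 72\right)^{2}} = - \frac{64150}{4 \cdot 71^{2}} = - \frac{64150}{4 \cdot 5041} = - \frac{64150}{20164} = \left(-64150\right) \frac{1}{20164} = - \frac{32075}{10082}$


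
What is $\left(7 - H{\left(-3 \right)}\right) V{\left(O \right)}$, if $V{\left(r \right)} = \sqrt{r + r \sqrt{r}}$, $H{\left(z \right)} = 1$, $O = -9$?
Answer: $18 \sqrt{-1 - 3 i} \approx 18.716 - 25.967 i$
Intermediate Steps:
$V{\left(r \right)} = \sqrt{r + r^{\frac{3}{2}}}$
$\left(7 - H{\left(-3 \right)}\right) V{\left(O \right)} = \left(7 - 1\right) \sqrt{-9 + \left(-9\right)^{\frac{3}{2}}} = \left(7 - 1\right) \sqrt{-9 - 27 i} = 6 \sqrt{-9 - 27 i}$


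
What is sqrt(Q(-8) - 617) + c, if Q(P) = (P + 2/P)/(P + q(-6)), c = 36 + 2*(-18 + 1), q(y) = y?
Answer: 2 + I*sqrt(483266)/28 ≈ 2.0 + 24.828*I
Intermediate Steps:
c = 2 (c = 36 + 2*(-17) = 36 - 34 = 2)
Q(P) = (P + 2/P)/(-6 + P) (Q(P) = (P + 2/P)/(P - 6) = (P + 2/P)/(-6 + P))
sqrt(Q(-8) - 617) + c = sqrt((2 + (-8)**2)/((-8)*(-6 - 8)) - 617) + 2 = sqrt(-1/8*(2 + 64)/(-14) - 617) + 2 = sqrt(-1/8*(-1/14)*66 - 617) + 2 = sqrt(33/56 - 617) + 2 = sqrt(-34519/56) + 2 = I*sqrt(483266)/28 + 2 = 2 + I*sqrt(483266)/28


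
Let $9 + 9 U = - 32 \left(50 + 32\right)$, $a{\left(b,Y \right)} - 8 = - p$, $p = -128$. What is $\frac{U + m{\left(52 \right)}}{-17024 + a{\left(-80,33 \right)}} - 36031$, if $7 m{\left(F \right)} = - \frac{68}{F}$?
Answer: $- \frac{124588580419}{3457818} \approx -36031.0$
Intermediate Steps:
$a{\left(b,Y \right)} = 136$ ($a{\left(b,Y \right)} = 8 - -128 = 8 + 128 = 136$)
$U = - \frac{2633}{9}$ ($U = -1 + \frac{\left(-32\right) \left(50 + 32\right)}{9} = -1 + \frac{\left(-32\right) 82}{9} = -1 + \frac{1}{9} \left(-2624\right) = -1 - \frac{2624}{9} = - \frac{2633}{9} \approx -292.56$)
$m{\left(F \right)} = - \frac{68}{7 F}$ ($m{\left(F \right)} = \frac{\left(-68\right) \frac{1}{F}}{7} = - \frac{68}{7 F}$)
$\frac{U + m{\left(52 \right)}}{-17024 + a{\left(-80,33 \right)}} - 36031 = \frac{- \frac{2633}{9} - \frac{68}{7 \cdot 52}}{-17024 + 136} - 36031 = \frac{- \frac{2633}{9} - \frac{17}{91}}{-16888} - 36031 = \left(- \frac{2633}{9} - \frac{17}{91}\right) \left(- \frac{1}{16888}\right) - 36031 = \left(- \frac{239756}{819}\right) \left(- \frac{1}{16888}\right) - 36031 = \frac{59939}{3457818} - 36031 = - \frac{124588580419}{3457818}$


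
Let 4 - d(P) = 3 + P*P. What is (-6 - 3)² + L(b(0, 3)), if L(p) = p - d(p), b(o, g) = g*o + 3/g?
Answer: 82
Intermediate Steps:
d(P) = 1 - P² (d(P) = 4 - (3 + P*P) = 4 - (3 + P²) = 4 + (-3 - P²) = 1 - P²)
b(o, g) = 3/g + g*o
L(p) = -1 + p + p² (L(p) = p - (1 - p²) = p + (-1 + p²) = -1 + p + p²)
(-6 - 3)² + L(b(0, 3)) = (-6 - 3)² + (-1 + (3/3 + 3*0) + (3/3 + 3*0)²) = (-9)² + (-1 + (3*(⅓) + 0) + (3*(⅓) + 0)²) = 81 + (-1 + (1 + 0) + (1 + 0)²) = 81 + (-1 + 1 + 1²) = 81 + (-1 + 1 + 1) = 81 + 1 = 82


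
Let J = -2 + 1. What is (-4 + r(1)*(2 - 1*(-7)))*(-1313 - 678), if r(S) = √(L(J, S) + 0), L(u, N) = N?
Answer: -9955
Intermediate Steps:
J = -1
r(S) = √S (r(S) = √(S + 0) = √S)
(-4 + r(1)*(2 - 1*(-7)))*(-1313 - 678) = (-4 + √1*(2 - 1*(-7)))*(-1313 - 678) = (-4 + 1*(2 + 7))*(-1991) = (-4 + 1*9)*(-1991) = (-4 + 9)*(-1991) = 5*(-1991) = -9955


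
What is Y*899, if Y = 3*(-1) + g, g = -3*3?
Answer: -10788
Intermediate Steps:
g = -9
Y = -12 (Y = 3*(-1) - 9 = -3 - 9 = -12)
Y*899 = -12*899 = -10788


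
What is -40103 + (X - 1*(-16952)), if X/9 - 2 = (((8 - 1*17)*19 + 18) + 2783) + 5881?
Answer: 53466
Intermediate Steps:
X = 76617 (X = 18 + 9*((((8 - 1*17)*19 + 18) + 2783) + 5881) = 18 + 9*((((8 - 17)*19 + 18) + 2783) + 5881) = 18 + 9*(((-9*19 + 18) + 2783) + 5881) = 18 + 9*(((-171 + 18) + 2783) + 5881) = 18 + 9*((-153 + 2783) + 5881) = 18 + 9*(2630 + 5881) = 18 + 9*8511 = 18 + 76599 = 76617)
-40103 + (X - 1*(-16952)) = -40103 + (76617 - 1*(-16952)) = -40103 + (76617 + 16952) = -40103 + 93569 = 53466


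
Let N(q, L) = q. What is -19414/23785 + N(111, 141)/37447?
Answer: -724355923/890676895 ≈ -0.81326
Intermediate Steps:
-19414/23785 + N(111, 141)/37447 = -19414/23785 + 111/37447 = -724355923/890676895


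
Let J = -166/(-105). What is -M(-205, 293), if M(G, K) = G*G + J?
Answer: -4412791/105 ≈ -42027.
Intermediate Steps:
J = 166/105 (J = -166*(-1/105) = 166/105 ≈ 1.5810)
M(G, K) = 166/105 + G**2 (M(G, K) = G*G + 166/105 = G**2 + 166/105 = 166/105 + G**2)
-M(-205, 293) = -(166/105 + (-205)**2) = -(166/105 + 42025) = -1*4412791/105 = -4412791/105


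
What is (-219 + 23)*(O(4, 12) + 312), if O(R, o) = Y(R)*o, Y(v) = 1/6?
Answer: -61544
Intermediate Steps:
Y(v) = 1/6 (Y(v) = 1*(1/6) = 1/6)
O(R, o) = o/6
(-219 + 23)*(O(4, 12) + 312) = (-219 + 23)*((1/6)*12 + 312) = -196*(2 + 312) = -196*314 = -61544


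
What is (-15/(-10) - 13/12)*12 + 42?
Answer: 47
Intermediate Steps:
(-15/(-10) - 13/12)*12 + 42 = (-15*(-1/10) - 13*1/12)*12 + 42 = (3/2 - 13/12)*12 + 42 = (5/12)*12 + 42 = 5 + 42 = 47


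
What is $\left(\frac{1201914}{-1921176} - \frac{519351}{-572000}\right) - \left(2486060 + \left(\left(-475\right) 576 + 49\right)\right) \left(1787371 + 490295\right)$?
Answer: $- \frac{76914065874202338640267}{15262676000} \approx -5.0394 \cdot 10^{12}$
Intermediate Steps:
$\left(\frac{1201914}{-1921176} - \frac{519351}{-572000}\right) - \left(2486060 + \left(\left(-475\right) 576 + 49\right)\right) \left(1787371 + 490295\right) = \left(1201914 \left(- \frac{1}{1921176}\right) - - \frac{519351}{572000}\right) - \left(2486060 + \left(-273600 + 49\right)\right) 2277666 = \left(- \frac{66773}{106732} + \frac{519351}{572000}\right) - \left(2486060 - 273551\right) 2277666 = \frac{4309303733}{15262676000} - 2212509 \cdot 2277666 = \frac{4309303733}{15262676000} - 5039356523994 = - \frac{76914065874202338640267}{15262676000}$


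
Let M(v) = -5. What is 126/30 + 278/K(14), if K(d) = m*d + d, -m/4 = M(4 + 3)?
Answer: 3782/735 ≈ 5.1456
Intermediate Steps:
m = 20 (m = -4*(-5) = 20)
K(d) = 21*d (K(d) = 20*d + d = 21*d)
126/30 + 278/K(14) = 126/30 + 278/((21*14)) = 126*(1/30) + 278/294 = 21/5 + 278*(1/294) = 21/5 + 139/147 = 3782/735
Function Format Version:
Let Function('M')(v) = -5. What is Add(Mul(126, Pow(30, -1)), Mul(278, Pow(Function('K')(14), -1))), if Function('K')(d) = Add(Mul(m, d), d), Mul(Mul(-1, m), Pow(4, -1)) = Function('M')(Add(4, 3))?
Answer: Rational(3782, 735) ≈ 5.1456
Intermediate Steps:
m = 20 (m = Mul(-4, -5) = 20)
Function('K')(d) = Mul(21, d) (Function('K')(d) = Add(Mul(20, d), d) = Mul(21, d))
Add(Mul(126, Pow(30, -1)), Mul(278, Pow(Function('K')(14), -1))) = Add(Mul(126, Pow(30, -1)), Mul(278, Pow(Mul(21, 14), -1))) = Add(Mul(126, Rational(1, 30)), Mul(278, Pow(294, -1))) = Add(Rational(21, 5), Mul(278, Rational(1, 294))) = Add(Rational(21, 5), Rational(139, 147)) = Rational(3782, 735)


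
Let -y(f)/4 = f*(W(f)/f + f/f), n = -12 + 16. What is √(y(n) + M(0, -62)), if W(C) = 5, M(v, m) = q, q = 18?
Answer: 3*I*√2 ≈ 4.2426*I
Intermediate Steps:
M(v, m) = 18
n = 4
y(f) = -4*f*(1 + 5/f) (y(f) = -4*f*(5/f + f/f) = -4*f*(5/f + 1) = -4*f*(1 + 5/f))
√(y(n) + M(0, -62)) = √((-20 - 4*4) + 18) = √((-20 - 16) + 18) = √(-36 + 18) = √(-18) = 3*I*√2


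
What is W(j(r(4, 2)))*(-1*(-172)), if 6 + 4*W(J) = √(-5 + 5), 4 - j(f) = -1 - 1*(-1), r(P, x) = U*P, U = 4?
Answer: -258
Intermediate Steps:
r(P, x) = 4*P
j(f) = 4 (j(f) = 4 - (-1 - 1*(-1)) = 4 - (-1 + 1) = 4 - 1*0 = 4 + 0 = 4)
W(J) = -3/2 (W(J) = -3/2 + √(-5 + 5)/4 = -3/2 + √0/4 = -3/2 + (¼)*0 = -3/2 + 0 = -3/2)
W(j(r(4, 2)))*(-1*(-172)) = -(-3)*(-172)/2 = -3/2*172 = -258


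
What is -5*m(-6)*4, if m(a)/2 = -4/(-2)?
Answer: -80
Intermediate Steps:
m(a) = 4 (m(a) = 2*(-4/(-2)) = 2*(-4*(-½)) = 2*2 = 4)
-5*m(-6)*4 = -5*4*4 = -20*4 = -80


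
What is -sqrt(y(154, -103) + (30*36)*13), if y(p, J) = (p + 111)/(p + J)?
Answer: -sqrt(36531555)/51 ≈ -118.51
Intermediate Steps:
y(p, J) = (111 + p)/(J + p)
-sqrt(y(154, -103) + (30*36)*13) = -sqrt((111 + 154)/(-103 + 154) + (30*36)*13) = -sqrt(265/51 + 1080*13) = -sqrt((1/51)*265 + 14040) = -sqrt(265/51 + 14040) = -sqrt(716305/51) = -sqrt(36531555)/51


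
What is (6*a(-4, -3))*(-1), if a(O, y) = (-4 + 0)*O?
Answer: -96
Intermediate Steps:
a(O, y) = -4*O
(6*a(-4, -3))*(-1) = (6*(-4*(-4)))*(-1) = (6*16)*(-1) = 96*(-1) = -96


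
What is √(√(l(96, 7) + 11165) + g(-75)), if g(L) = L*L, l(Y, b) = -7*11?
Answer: √(5625 + 12*√77) ≈ 75.699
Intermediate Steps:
l(Y, b) = -77
g(L) = L²
√(√(l(96, 7) + 11165) + g(-75)) = √(√(-77 + 11165) + (-75)²) = √(√11088 + 5625) = √(12*√77 + 5625) = √(5625 + 12*√77)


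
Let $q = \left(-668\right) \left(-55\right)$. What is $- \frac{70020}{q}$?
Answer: $- \frac{3501}{1837} \approx -1.9058$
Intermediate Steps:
$q = 36740$
$- \frac{70020}{q} = - \frac{70020}{36740} = \left(-70020\right) \frac{1}{36740} = - \frac{3501}{1837}$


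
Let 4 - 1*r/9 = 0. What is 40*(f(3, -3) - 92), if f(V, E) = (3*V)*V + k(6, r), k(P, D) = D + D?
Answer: 280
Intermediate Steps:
r = 36 (r = 36 - 9*0 = 36 + 0 = 36)
k(P, D) = 2*D
f(V, E) = 72 + 3*V² (f(V, E) = (3*V)*V + 2*36 = 3*V² + 72 = 72 + 3*V²)
40*(f(3, -3) - 92) = 40*((72 + 3*3²) - 92) = 40*((72 + 3*9) - 92) = 40*((72 + 27) - 92) = 40*(99 - 92) = 40*7 = 280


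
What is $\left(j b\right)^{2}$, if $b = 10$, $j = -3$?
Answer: $900$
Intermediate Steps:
$\left(j b\right)^{2} = \left(\left(-3\right) 10\right)^{2} = \left(-30\right)^{2} = 900$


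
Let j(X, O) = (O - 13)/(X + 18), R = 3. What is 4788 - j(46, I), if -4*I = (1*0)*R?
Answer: 306445/64 ≈ 4788.2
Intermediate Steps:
I = 0 (I = -1*0*3/4 = -0*3 = -1/4*0 = 0)
j(X, O) = (-13 + O)/(18 + X)
4788 - j(46, I) = 4788 - (-13 + 0)/(18 + 46) = 4788 - (-13)/64 = 4788 - 1*(-13/64) = 4788 + 13/64 = 306445/64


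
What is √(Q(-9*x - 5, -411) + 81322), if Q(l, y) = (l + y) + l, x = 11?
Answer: 21*√183 ≈ 284.08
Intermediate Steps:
Q(l, y) = y + 2*l
√(Q(-9*x - 5, -411) + 81322) = √((-411 + 2*(-9*11 - 5)) + 81322) = √((-411 + 2*(-99 - 5)) + 81322) = √((-411 + 2*(-104)) + 81322) = √((-411 - 208) + 81322) = √(-619 + 81322) = √80703 = 21*√183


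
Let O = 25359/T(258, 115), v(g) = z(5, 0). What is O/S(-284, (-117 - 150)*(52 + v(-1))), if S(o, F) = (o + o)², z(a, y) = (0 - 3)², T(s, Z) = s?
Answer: 8453/27745664 ≈ 0.00030466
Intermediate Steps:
z(a, y) = 9 (z(a, y) = (-3)² = 9)
v(g) = 9
S(o, F) = 4*o² (S(o, F) = (2*o)² = 4*o²)
O = 8453/86 (O = 25359/258 = 25359*(1/258) = 8453/86 ≈ 98.291)
O/S(-284, (-117 - 150)*(52 + v(-1))) = 8453/(86*((4*(-284)²))) = 8453/(86*((4*80656))) = (8453/86)/322624 = (8453/86)*(1/322624) = 8453/27745664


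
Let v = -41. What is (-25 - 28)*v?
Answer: 2173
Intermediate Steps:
(-25 - 28)*v = (-25 - 28)*(-41) = -53*(-41) = 2173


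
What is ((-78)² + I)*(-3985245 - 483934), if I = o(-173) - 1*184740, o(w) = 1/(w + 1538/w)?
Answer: 25124689834790975/31467 ≈ 7.9845e+11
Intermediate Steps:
I = -5813213753/31467 (I = -173/(1538 + (-173)²) - 1*184740 = -173/(1538 + 29929) - 184740 = -173/31467 - 184740 = -5813213753/31467 ≈ -1.8474e+5)
((-78)² + I)*(-3985245 - 483934) = ((-78)² - 5813213753/31467)*(-3985245 - 483934) = (6084 - 5813213753/31467)*(-4469179) = -5621768525/31467*(-4469179) = 25124689834790975/31467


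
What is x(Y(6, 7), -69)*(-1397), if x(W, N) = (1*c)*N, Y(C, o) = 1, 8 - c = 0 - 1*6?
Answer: 1349502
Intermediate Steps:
c = 14 (c = 8 - (0 - 1*6) = 8 - (0 - 6) = 8 - 1*(-6) = 8 + 6 = 14)
x(W, N) = 14*N (x(W, N) = (1*14)*N = 14*N)
x(Y(6, 7), -69)*(-1397) = (14*(-69))*(-1397) = -966*(-1397) = 1349502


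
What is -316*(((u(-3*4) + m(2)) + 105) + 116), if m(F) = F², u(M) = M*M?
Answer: -116604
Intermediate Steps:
u(M) = M²
-316*(((u(-3*4) + m(2)) + 105) + 116) = -316*((((-3*4)² + 2²) + 105) + 116) = -316*((((-12)² + 4) + 105) + 116) = -316*(((144 + 4) + 105) + 116) = -316*((148 + 105) + 116) = -316*(253 + 116) = -316*369 = -116604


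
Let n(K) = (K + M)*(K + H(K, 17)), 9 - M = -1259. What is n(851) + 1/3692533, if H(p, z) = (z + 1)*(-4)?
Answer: 6095267915634/3692533 ≈ 1.6507e+6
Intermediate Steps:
M = 1268 (M = 9 - 1*(-1259) = 9 + 1259 = 1268)
H(p, z) = -4 - 4*z (H(p, z) = (1 + z)*(-4) = -4 - 4*z)
n(K) = (-72 + K)*(1268 + K) (n(K) = (K + 1268)*(K + (-4 - 4*17)) = (1268 + K)*(K + (-4 - 68)) = (1268 + K)*(K - 72) = (1268 + K)*(-72 + K) = (-72 + K)*(1268 + K))
n(851) + 1/3692533 = (-91296 + 851**2 + 1196*851) + 1/3692533 = (-91296 + 724201 + 1017796) + 1/3692533 = 1650701 + 1/3692533 = 6095267915634/3692533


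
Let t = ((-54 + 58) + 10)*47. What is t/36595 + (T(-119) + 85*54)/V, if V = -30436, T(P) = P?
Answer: -143589357/1113805420 ≈ -0.12892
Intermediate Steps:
t = 658 (t = (4 + 10)*47 = 14*47 = 658)
t/36595 + (T(-119) + 85*54)/V = 658/36595 + (-119 + 85*54)/(-30436) = 658*(1/36595) + (-119 + 4590)*(-1/30436) = 658/36595 + 4471*(-1/30436) = 658/36595 - 4471/30436 = -143589357/1113805420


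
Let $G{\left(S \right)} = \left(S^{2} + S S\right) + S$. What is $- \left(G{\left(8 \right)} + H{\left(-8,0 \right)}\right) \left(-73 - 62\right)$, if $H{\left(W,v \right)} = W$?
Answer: $17280$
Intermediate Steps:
$G{\left(S \right)} = S + 2 S^{2}$ ($G{\left(S \right)} = \left(S^{2} + S^{2}\right) + S = 2 S^{2} + S = S + 2 S^{2}$)
$- \left(G{\left(8 \right)} + H{\left(-8,0 \right)}\right) \left(-73 - 62\right) = - \left(8 \left(1 + 2 \cdot 8\right) - 8\right) \left(-73 - 62\right) = - \left(8 \left(1 + 16\right) - 8\right) \left(-135\right) = - \left(8 \cdot 17 - 8\right) \left(-135\right) = - \left(136 - 8\right) \left(-135\right) = - 128 \left(-135\right) = \left(-1\right) \left(-17280\right) = 17280$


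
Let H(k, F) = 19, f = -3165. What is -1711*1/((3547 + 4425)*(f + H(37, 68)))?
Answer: 1711/25079912 ≈ 6.8222e-5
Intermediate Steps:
-1711*1/((3547 + 4425)*(f + H(37, 68))) = -1711*1/((-3165 + 19)*(3547 + 4425)) = -1711/((-3146*7972)) = -1711/(-25079912) = -1711*(-1/25079912) = 1711/25079912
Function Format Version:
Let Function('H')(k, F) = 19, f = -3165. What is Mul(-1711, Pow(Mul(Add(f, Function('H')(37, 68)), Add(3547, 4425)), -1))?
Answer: Rational(1711, 25079912) ≈ 6.8222e-5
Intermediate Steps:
Mul(-1711, Pow(Mul(Add(f, Function('H')(37, 68)), Add(3547, 4425)), -1)) = Mul(-1711, Pow(Mul(Add(-3165, 19), Add(3547, 4425)), -1)) = Mul(-1711, Pow(Mul(-3146, 7972), -1)) = Mul(-1711, Pow(-25079912, -1)) = Mul(-1711, Rational(-1, 25079912)) = Rational(1711, 25079912)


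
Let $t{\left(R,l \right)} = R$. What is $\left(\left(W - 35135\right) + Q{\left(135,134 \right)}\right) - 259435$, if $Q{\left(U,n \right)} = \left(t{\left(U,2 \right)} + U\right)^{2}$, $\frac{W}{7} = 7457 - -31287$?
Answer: $49538$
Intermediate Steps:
$W = 271208$ ($W = 7 \left(7457 - -31287\right) = 7 \left(7457 + 31287\right) = 7 \cdot 38744 = 271208$)
$Q{\left(U,n \right)} = 4 U^{2}$ ($Q{\left(U,n \right)} = \left(U + U\right)^{2} = \left(2 U\right)^{2} = 4 U^{2}$)
$\left(\left(W - 35135\right) + Q{\left(135,134 \right)}\right) - 259435 = \left(\left(271208 - 35135\right) + 4 \cdot 135^{2}\right) - 259435 = \left(236073 + 4 \cdot 18225\right) - 259435 = \left(236073 + 72900\right) - 259435 = 308973 - 259435 = 49538$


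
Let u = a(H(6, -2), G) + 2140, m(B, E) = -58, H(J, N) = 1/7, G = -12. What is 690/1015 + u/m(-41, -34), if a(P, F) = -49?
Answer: -14361/406 ≈ -35.372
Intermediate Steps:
H(J, N) = ⅐
u = 2091 (u = -49 + 2140 = 2091)
690/1015 + u/m(-41, -34) = 690/1015 + 2091/(-58) = 690*(1/1015) + 2091*(-1/58) = 138/203 - 2091/58 = -14361/406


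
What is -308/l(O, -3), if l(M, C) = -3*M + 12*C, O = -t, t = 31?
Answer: -308/57 ≈ -5.4035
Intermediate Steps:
O = -31 (O = -1*31 = -31)
-308/l(O, -3) = -308/(-3*(-31) + 12*(-3)) = -308/(93 - 36) = -308/57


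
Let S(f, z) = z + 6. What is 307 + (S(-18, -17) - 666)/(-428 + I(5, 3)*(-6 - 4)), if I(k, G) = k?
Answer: 147423/478 ≈ 308.42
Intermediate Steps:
S(f, z) = 6 + z
307 + (S(-18, -17) - 666)/(-428 + I(5, 3)*(-6 - 4)) = 307 + ((6 - 17) - 666)/(-428 + 5*(-6 - 4)) = 307 + (-11 - 666)/(-428 + 5*(-10)) = 307 - 677/(-428 - 50) = 307 - 677/(-478) = 307 - 677*(-1/478) = 307 + 677/478 = 147423/478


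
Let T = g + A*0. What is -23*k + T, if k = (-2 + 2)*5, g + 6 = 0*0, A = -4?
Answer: -6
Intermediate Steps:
g = -6 (g = -6 + 0*0 = -6 + 0 = -6)
k = 0 (k = 0*5 = 0)
T = -6 (T = -6 - 4*0 = -6 + 0 = -6)
-23*k + T = -23*0 - 6 = 0 - 6 = -6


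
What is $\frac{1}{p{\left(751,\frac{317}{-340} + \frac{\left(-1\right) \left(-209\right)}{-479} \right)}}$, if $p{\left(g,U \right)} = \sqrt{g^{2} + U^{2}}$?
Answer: $\frac{162860 \sqrt{14959262303527009}}{14959262303527009} \approx 0.0013316$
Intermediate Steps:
$p{\left(g,U \right)} = \sqrt{U^{2} + g^{2}}$
$\frac{1}{p{\left(751,\frac{317}{-340} + \frac{\left(-1\right) \left(-209\right)}{-479} \right)}} = \frac{1}{\sqrt{\left(\frac{317}{-340} + \frac{\left(-1\right) \left(-209\right)}{-479}\right)^{2} + 751^{2}}} = \frac{1}{\sqrt{\left(317 \left(- \frac{1}{340}\right) + 209 \left(- \frac{1}{479}\right)\right)^{2} + 564001}} = \frac{1}{\sqrt{\left(- \frac{317}{340} - \frac{209}{479}\right)^{2} + 564001}} = \frac{1}{\sqrt{\left(- \frac{222903}{162860}\right)^{2} + 564001}} = \frac{1}{\sqrt{\frac{49685747409}{26523379600} + 564001}} = \frac{1}{\sqrt{\frac{14959262303527009}{26523379600}}} = \frac{1}{\frac{1}{162860} \sqrt{14959262303527009}} = \frac{162860 \sqrt{14959262303527009}}{14959262303527009}$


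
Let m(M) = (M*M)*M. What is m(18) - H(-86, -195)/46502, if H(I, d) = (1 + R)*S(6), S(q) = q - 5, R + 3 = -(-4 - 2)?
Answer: 135599830/23251 ≈ 5832.0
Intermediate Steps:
m(M) = M**3 (m(M) = M**2*M = M**3)
R = 3 (R = -3 - (-4 - 2) = -3 - 1*(-6) = -3 + 6 = 3)
S(q) = -5 + q
H(I, d) = 4 (H(I, d) = (1 + 3)*(-5 + 6) = 4*1 = 4)
m(18) - H(-86, -195)/46502 = 18**3 - 4/46502 = 5832 - 4/46502 = 5832 - 1*2/23251 = 5832 - 2/23251 = 135599830/23251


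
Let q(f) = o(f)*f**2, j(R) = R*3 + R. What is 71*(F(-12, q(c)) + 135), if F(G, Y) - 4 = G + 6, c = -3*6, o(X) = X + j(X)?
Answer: 9443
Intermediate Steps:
j(R) = 4*R (j(R) = 3*R + R = 4*R)
o(X) = 5*X (o(X) = X + 4*X = 5*X)
c = -18
q(f) = 5*f**3 (q(f) = (5*f)*f**2 = 5*f**3)
F(G, Y) = 10 + G (F(G, Y) = 4 + (G + 6) = 4 + (6 + G) = 10 + G)
71*(F(-12, q(c)) + 135) = 71*((10 - 12) + 135) = 71*(-2 + 135) = 71*133 = 9443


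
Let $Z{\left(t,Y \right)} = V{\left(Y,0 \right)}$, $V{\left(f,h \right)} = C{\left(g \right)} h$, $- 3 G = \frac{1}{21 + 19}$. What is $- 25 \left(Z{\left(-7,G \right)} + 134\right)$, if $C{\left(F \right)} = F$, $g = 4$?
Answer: $-3350$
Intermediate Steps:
$G = - \frac{1}{120}$ ($G = - \frac{1}{3 \left(21 + 19\right)} = - \frac{1}{3 \cdot 40} = \left(- \frac{1}{3}\right) \frac{1}{40} = - \frac{1}{120} \approx -0.0083333$)
$V{\left(f,h \right)} = 4 h$
$Z{\left(t,Y \right)} = 0$ ($Z{\left(t,Y \right)} = 4 \cdot 0 = 0$)
$- 25 \left(Z{\left(-7,G \right)} + 134\right) = - 25 \left(0 + 134\right) = \left(-25\right) 134 = -3350$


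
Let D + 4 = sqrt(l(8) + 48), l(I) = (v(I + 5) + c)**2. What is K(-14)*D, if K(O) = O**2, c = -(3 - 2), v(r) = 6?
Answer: -784 + 196*sqrt(73) ≈ 890.63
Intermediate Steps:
c = -1 (c = -1*1 = -1)
l(I) = 25 (l(I) = (6 - 1)**2 = 5**2 = 25)
D = -4 + sqrt(73) (D = -4 + sqrt(25 + 48) = -4 + sqrt(73) ≈ 4.5440)
K(-14)*D = (-14)**2*(-4 + sqrt(73)) = 196*(-4 + sqrt(73)) = -784 + 196*sqrt(73)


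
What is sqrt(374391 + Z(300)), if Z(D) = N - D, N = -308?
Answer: sqrt(373783) ≈ 611.38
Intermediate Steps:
Z(D) = -308 - D
sqrt(374391 + Z(300)) = sqrt(374391 + (-308 - 1*300)) = sqrt(374391 + (-308 - 300)) = sqrt(374391 - 608) = sqrt(373783)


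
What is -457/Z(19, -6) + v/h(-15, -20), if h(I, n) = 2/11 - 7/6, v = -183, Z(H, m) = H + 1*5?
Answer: 260167/1560 ≈ 166.77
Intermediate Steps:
Z(H, m) = 5 + H (Z(H, m) = H + 5 = 5 + H)
h(I, n) = -65/66 (h(I, n) = 2*(1/11) - 7*⅙ = 2/11 - 7/6 = -65/66)
-457/Z(19, -6) + v/h(-15, -20) = -457/(5 + 19) - 183/(-65/66) = -457/24 - 183*(-66/65) = -457*1/24 + 12078/65 = -457/24 + 12078/65 = 260167/1560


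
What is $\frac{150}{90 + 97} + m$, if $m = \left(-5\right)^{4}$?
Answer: $\frac{117025}{187} \approx 625.8$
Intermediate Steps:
$m = 625$
$\frac{150}{90 + 97} + m = \frac{150}{90 + 97} + 625 = \frac{150}{187} + 625 = \frac{117025}{187}$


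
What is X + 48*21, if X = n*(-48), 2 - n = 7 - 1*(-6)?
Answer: 1536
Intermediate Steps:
n = -11 (n = 2 - (7 - 1*(-6)) = 2 - (7 + 6) = 2 - 1*13 = 2 - 13 = -11)
X = 528 (X = -11*(-48) = 528)
X + 48*21 = 528 + 48*21 = 528 + 1008 = 1536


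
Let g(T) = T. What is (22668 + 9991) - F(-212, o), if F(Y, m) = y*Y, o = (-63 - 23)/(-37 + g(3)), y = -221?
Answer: -14193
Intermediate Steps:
o = 43/17 (o = (-63 - 23)/(-37 + 3) = -86/(-34) = -86*(-1/34) = 43/17 ≈ 2.5294)
F(Y, m) = -221*Y
(22668 + 9991) - F(-212, o) = (22668 + 9991) - (-221)*(-212) = 32659 - 1*46852 = 32659 - 46852 = -14193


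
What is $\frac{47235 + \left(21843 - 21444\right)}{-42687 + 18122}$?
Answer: $- \frac{2802}{1445} \approx -1.9391$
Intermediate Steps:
$\frac{47235 + \left(21843 - 21444\right)}{-42687 + 18122} = \frac{47235 + \left(21843 - 21444\right)}{-24565} = \left(47235 + 399\right) \left(- \frac{1}{24565}\right) = 47634 \left(- \frac{1}{24565}\right) = - \frac{2802}{1445}$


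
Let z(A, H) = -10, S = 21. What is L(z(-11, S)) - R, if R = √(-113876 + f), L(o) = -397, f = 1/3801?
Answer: -397 - 5*I*√65809400307/3801 ≈ -397.0 - 337.46*I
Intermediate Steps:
f = 1/3801 ≈ 0.00026309
R = 5*I*√65809400307/3801 (R = √(-113876 + 1/3801) = √(-432842675/3801) = 5*I*√65809400307/3801 ≈ 337.46*I)
L(z(-11, S)) - R = -397 - 5*I*√65809400307/3801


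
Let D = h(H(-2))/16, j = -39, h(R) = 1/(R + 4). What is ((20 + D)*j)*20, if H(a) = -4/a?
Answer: -124865/8 ≈ -15608.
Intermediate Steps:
h(R) = 1/(4 + R)
D = 1/96 (D = 1/((4 - 4/(-2))*16) = (1/16)/(4 - 4*(-½)) = (1/16)/(4 + 2) = (1/16)/6 = (⅙)*(1/16) = 1/96 ≈ 0.010417)
((20 + D)*j)*20 = ((20 + 1/96)*(-39))*20 = ((1921/96)*(-39))*20 = -24973/32*20 = -124865/8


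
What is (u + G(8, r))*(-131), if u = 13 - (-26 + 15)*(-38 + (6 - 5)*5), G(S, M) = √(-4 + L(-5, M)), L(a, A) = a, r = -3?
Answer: 45850 - 393*I ≈ 45850.0 - 393.0*I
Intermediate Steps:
G(S, M) = 3*I (G(S, M) = √(-4 - 5) = √(-9) = 3*I)
u = -350 (u = 13 - (-11)*(-38 + 1*5) = 13 - (-11)*(-38 + 5) = 13 - (-11)*(-33) = 13 - 1*363 = 13 - 363 = -350)
(u + G(8, r))*(-131) = (-350 + 3*I)*(-131) = 45850 - 393*I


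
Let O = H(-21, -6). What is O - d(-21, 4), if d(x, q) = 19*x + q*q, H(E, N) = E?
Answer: 362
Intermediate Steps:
d(x, q) = q² + 19*x (d(x, q) = 19*x + q² = q² + 19*x)
O = -21
O - d(-21, 4) = -21 - (4² + 19*(-21)) = -21 - (16 - 399) = -21 - 1*(-383) = -21 + 383 = 362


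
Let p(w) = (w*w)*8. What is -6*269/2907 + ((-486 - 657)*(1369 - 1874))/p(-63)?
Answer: 20082917/1139544 ≈ 17.624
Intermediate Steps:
p(w) = 8*w² (p(w) = w²*8 = 8*w²)
-6*269/2907 + ((-486 - 657)*(1369 - 1874))/p(-63) = -6*269/2907 + ((-486 - 657)*(1369 - 1874))/((8*(-63)²)) = -1614*1/2907 + (-1143*(-505))/((8*3969)) = -538/969 + 577215/31752 = -538/969 + 577215*(1/31752) = -538/969 + 64135/3528 = 20082917/1139544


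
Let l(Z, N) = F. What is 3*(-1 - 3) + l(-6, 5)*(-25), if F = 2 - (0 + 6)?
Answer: 88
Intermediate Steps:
F = -4 (F = 2 - 1*6 = 2 - 6 = -4)
l(Z, N) = -4
3*(-1 - 3) + l(-6, 5)*(-25) = 3*(-1 - 3) - 4*(-25) = 3*(-4) + 100 = -12 + 100 = 88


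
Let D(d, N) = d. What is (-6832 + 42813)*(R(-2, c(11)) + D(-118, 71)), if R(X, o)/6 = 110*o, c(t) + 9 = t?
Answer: 43249162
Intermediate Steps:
c(t) = -9 + t
R(X, o) = 660*o (R(X, o) = 6*(110*o) = 660*o)
(-6832 + 42813)*(R(-2, c(11)) + D(-118, 71)) = (-6832 + 42813)*(660*(-9 + 11) - 118) = 35981*(660*2 - 118) = 35981*(1320 - 118) = 35981*1202 = 43249162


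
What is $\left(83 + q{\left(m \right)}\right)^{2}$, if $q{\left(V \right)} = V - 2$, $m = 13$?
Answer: $8836$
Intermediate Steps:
$q{\left(V \right)} = -2 + V$
$\left(83 + q{\left(m \right)}\right)^{2} = \left(83 + \left(-2 + 13\right)\right)^{2} = \left(83 + 11\right)^{2} = 94^{2} = 8836$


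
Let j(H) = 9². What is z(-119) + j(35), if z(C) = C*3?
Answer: -276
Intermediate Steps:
j(H) = 81
z(C) = 3*C
z(-119) + j(35) = 3*(-119) + 81 = -357 + 81 = -276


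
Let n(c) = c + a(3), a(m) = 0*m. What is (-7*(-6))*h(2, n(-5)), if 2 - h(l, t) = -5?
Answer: 294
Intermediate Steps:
a(m) = 0
n(c) = c (n(c) = c + 0 = c)
h(l, t) = 7 (h(l, t) = 2 - 1*(-5) = 2 + 5 = 7)
(-7*(-6))*h(2, n(-5)) = -7*(-6)*7 = 42*7 = 294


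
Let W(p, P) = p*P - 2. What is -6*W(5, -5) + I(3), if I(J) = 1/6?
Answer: 973/6 ≈ 162.17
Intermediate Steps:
I(J) = 1/6
W(p, P) = -2 + P*p (W(p, P) = P*p - 2 = -2 + P*p)
-6*W(5, -5) + I(3) = -6*(-2 - 5*5) + 1/6 = -6*(-2 - 25) + 1/6 = -6*(-27) + 1/6 = 162 + 1/6 = 973/6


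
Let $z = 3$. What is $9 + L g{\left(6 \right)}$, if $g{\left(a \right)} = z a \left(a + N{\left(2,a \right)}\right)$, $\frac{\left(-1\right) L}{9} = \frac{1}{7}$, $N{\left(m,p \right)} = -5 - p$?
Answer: $\frac{873}{7} \approx 124.71$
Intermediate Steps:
$L = - \frac{9}{7} \approx -1.2857$
$g{\left(a \right)} = - 15 a$ ($g{\left(a \right)} = 3 a \left(a - \left(5 + a\right)\right) = 3 a \left(-5\right) = - 15 a$)
$9 + L g{\left(6 \right)} = 9 - \frac{9 \left(\left(-15\right) 6\right)}{7} = 9 - - \frac{810}{7} = 9 + \frac{810}{7} = \frac{873}{7}$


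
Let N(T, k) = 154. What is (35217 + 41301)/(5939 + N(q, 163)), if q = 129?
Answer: 8502/677 ≈ 12.558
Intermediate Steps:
(35217 + 41301)/(5939 + N(q, 163)) = (35217 + 41301)/(5939 + 154) = 76518/6093 = 76518*(1/6093) = 8502/677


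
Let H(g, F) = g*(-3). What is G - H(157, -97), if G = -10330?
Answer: -9859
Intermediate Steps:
H(g, F) = -3*g
G - H(157, -97) = -10330 - (-3)*157 = -10330 - 1*(-471) = -10330 + 471 = -9859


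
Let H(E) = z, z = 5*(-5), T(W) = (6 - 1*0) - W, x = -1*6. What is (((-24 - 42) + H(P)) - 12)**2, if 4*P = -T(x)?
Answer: 10609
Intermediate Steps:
x = -6
T(W) = 6 - W (T(W) = (6 + 0) - W = 6 - W)
P = -3 (P = (-(6 - 1*(-6)))/4 = (-(6 + 6))/4 = (-1*12)/4 = (1/4)*(-12) = -3)
z = -25
H(E) = -25
(((-24 - 42) + H(P)) - 12)**2 = (((-24 - 42) - 25) - 12)**2 = ((-66 - 25) - 12)**2 = (-91 - 12)**2 = (-103)**2 = 10609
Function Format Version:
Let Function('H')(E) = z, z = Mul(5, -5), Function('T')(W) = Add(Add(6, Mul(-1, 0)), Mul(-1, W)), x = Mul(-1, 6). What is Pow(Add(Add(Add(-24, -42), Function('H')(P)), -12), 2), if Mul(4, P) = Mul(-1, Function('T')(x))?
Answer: 10609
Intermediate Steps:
x = -6
Function('T')(W) = Add(6, Mul(-1, W)) (Function('T')(W) = Add(Add(6, 0), Mul(-1, W)) = Add(6, Mul(-1, W)))
P = -3 (P = Mul(Rational(1, 4), Mul(-1, Add(6, Mul(-1, -6)))) = Mul(Rational(1, 4), Mul(-1, Add(6, 6))) = Mul(Rational(1, 4), Mul(-1, 12)) = Mul(Rational(1, 4), -12) = -3)
z = -25
Function('H')(E) = -25
Pow(Add(Add(Add(-24, -42), Function('H')(P)), -12), 2) = Pow(Add(Add(Add(-24, -42), -25), -12), 2) = Pow(Add(Add(-66, -25), -12), 2) = Pow(Add(-91, -12), 2) = Pow(-103, 2) = 10609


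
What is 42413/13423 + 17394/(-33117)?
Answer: 390370553/148176497 ≈ 2.6345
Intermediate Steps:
42413/13423 + 17394/(-33117) = 42413*(1/13423) + 17394*(-1/33117) = 42413/13423 - 5798/11039 = 390370553/148176497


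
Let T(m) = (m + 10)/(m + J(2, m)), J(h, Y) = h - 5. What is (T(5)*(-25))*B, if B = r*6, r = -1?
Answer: 1125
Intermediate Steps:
J(h, Y) = -5 + h
T(m) = (10 + m)/(-3 + m) (T(m) = (m + 10)/(m + (-5 + 2)) = (10 + m)/(m - 3) = (10 + m)/(-3 + m))
B = -6 (B = -1*6 = -6)
(T(5)*(-25))*B = (((10 + 5)/(-3 + 5))*(-25))*(-6) = ((15/2)*(-25))*(-6) = -375/2*(-6) = 1125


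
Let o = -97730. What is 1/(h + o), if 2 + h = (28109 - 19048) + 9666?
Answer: -1/79005 ≈ -1.2657e-5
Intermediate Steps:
h = 18725 (h = -2 + ((28109 - 19048) + 9666) = -2 + (9061 + 9666) = -2 + 18727 = 18725)
1/(h + o) = 1/(18725 - 97730) = 1/(-79005) = -1/79005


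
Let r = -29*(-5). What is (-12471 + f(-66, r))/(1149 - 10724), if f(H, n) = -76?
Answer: 12547/9575 ≈ 1.3104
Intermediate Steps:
r = 145
(-12471 + f(-66, r))/(1149 - 10724) = (-12471 - 76)/(1149 - 10724) = -12547/(-9575) = -12547*(-1/9575) = 12547/9575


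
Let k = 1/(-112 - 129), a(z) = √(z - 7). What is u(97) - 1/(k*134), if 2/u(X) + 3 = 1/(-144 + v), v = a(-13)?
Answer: 28501813/25147646 + 4*I*√5/187669 ≈ 1.1334 + 4.766e-5*I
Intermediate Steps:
a(z) = √(-7 + z)
v = 2*I*√5 (v = √(-7 - 13) = √(-20) = 2*I*√5 ≈ 4.4721*I)
k = -1/241 (k = 1/(-241) = -1/241 ≈ -0.0041494)
u(X) = 2/(-3 + 1/(-144 + 2*I*√5))
u(97) - 1/(k*134) = (-124824/187669 + 4*I*√5/187669) - 1/((-1/241*134)) = (-124824/187669 + 4*I*√5/187669) - 1/(-134/241) = (-124824/187669 + 4*I*√5/187669) - 1*(-241/134) = (-124824/187669 + 4*I*√5/187669) + 241/134 = 28501813/25147646 + 4*I*√5/187669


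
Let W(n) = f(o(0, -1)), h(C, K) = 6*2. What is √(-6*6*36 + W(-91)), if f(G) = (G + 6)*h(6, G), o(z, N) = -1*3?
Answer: 6*I*√35 ≈ 35.496*I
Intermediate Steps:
h(C, K) = 12
o(z, N) = -3
f(G) = 72 + 12*G (f(G) = (G + 6)*12 = (6 + G)*12 = 72 + 12*G)
W(n) = 36 (W(n) = 72 + 12*(-3) = 72 - 36 = 36)
√(-6*6*36 + W(-91)) = √(-6*6*36 + 36) = √(-36*36 + 36) = √(-1296 + 36) = √(-1260) = 6*I*√35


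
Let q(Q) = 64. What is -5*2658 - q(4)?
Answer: -13354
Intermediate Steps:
-5*2658 - q(4) = -5*2658 - 1*64 = -13290 - 64 = -13354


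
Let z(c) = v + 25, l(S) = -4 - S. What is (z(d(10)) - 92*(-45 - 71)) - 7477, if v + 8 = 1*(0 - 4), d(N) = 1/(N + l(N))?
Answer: 3208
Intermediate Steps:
d(N) = -¼ (d(N) = 1/(N + (-4 - N)) = 1/(-4) = -¼)
v = -12 (v = -8 + 1*(0 - 4) = -8 + 1*(-4) = -8 - 4 = -12)
z(c) = 13 (z(c) = -12 + 25 = 13)
(z(d(10)) - 92*(-45 - 71)) - 7477 = (13 - 92*(-45 - 71)) - 7477 = (13 - 92*(-116)) - 7477 = (13 + 10672) - 7477 = 10685 - 7477 = 3208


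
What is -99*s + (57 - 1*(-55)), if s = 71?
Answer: -6917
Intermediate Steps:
-99*s + (57 - 1*(-55)) = -99*71 + (57 - 1*(-55)) = -7029 + (57 + 55) = -7029 + 112 = -6917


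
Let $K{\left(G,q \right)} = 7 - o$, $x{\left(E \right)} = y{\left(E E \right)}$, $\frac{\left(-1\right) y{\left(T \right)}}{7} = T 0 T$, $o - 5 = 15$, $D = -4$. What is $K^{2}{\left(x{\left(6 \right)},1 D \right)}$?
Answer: $169$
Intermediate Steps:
$o = 20$ ($o = 5 + 15 = 20$)
$y{\left(T \right)} = 0$ ($y{\left(T \right)} = - 7 T 0 T = - 7 \cdot 0 T = \left(-7\right) 0 = 0$)
$x{\left(E \right)} = 0$
$K{\left(G,q \right)} = -13$ ($K{\left(G,q \right)} = 7 - 20 = -13$)
$K^{2}{\left(x{\left(6 \right)},1 D \right)} = \left(-13\right)^{2} = 169$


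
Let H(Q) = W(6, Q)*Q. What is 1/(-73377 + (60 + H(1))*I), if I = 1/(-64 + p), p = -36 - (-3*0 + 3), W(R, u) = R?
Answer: -103/7557897 ≈ -1.3628e-5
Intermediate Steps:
H(Q) = 6*Q
p = -39 (p = -36 - (0 + 3) = -36 - 1*3 = -36 - 3 = -39)
I = -1/103 (I = 1/(-64 - 39) = 1/(-103) = -1/103 ≈ -0.0097087)
1/(-73377 + (60 + H(1))*I) = 1/(-73377 + (60 + 6*1)*(-1/103)) = 1/(-73377 + (60 + 6)*(-1/103)) = 1/(-73377 + 66*(-1/103)) = 1/(-73377 - 66/103) = 1/(-7557897/103) = -103/7557897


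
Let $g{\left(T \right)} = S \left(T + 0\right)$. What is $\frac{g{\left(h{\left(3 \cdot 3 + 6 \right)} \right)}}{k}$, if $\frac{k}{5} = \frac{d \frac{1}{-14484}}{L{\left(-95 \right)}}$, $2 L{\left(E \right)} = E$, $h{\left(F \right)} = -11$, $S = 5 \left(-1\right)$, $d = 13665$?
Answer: $\frac{504526}{911} \approx 553.82$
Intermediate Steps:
$S = -5$
$L{\left(E \right)} = \frac{E}{2}$
$g{\left(T \right)} = - 5 T$ ($g{\left(T \right)} = - 5 \left(T + 0\right) = - 5 T$)
$k = \frac{4555}{45866}$ ($k = 5 \frac{13665 \frac{1}{-14484}}{\frac{1}{2} \left(-95\right)} = 5 \frac{13665 \left(- \frac{1}{14484}\right)}{- \frac{95}{2}} = 5 \left(\left(- \frac{4555}{4828}\right) \left(- \frac{2}{95}\right)\right) = 5 \cdot \frac{911}{45866} = \frac{4555}{45866} \approx 0.099311$)
$\frac{g{\left(h{\left(3 \cdot 3 + 6 \right)} \right)}}{k} = \frac{\left(-5\right) \left(-11\right)}{\frac{4555}{45866}} = 55 \cdot \frac{45866}{4555} = \frac{504526}{911}$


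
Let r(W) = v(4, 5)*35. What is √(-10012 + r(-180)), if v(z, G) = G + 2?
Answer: I*√9767 ≈ 98.828*I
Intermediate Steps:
v(z, G) = 2 + G
r(W) = 245 (r(W) = (2 + 5)*35 = 7*35 = 245)
√(-10012 + r(-180)) = √(-10012 + 245) = √(-9767) = I*√9767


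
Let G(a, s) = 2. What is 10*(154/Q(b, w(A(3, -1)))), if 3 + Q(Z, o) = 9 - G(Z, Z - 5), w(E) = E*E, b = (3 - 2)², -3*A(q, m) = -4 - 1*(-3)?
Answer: 385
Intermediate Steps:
A(q, m) = ⅓ (A(q, m) = -(-4 - 1*(-3))/3 = -(-4 + 3)/3 = -⅓*(-1) = ⅓)
b = 1 (b = 1² = 1)
w(E) = E²
Q(Z, o) = 4 (Q(Z, o) = -3 + (9 - 1*2) = -3 + (9 - 2) = -3 + 7 = 4)
10*(154/Q(b, w(A(3, -1)))) = 10*(154/4) = 10*(154*(¼)) = 10*(77/2) = 385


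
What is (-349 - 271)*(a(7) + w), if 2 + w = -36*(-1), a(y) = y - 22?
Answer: -11780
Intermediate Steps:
a(y) = -22 + y
w = 34 (w = -2 - 36*(-1) = -2 - 6*(-6) = -2 + 36 = 34)
(-349 - 271)*(a(7) + w) = (-349 - 271)*((-22 + 7) + 34) = -620*(-15 + 34) = -620*19 = -11780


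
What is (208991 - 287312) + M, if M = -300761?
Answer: -379082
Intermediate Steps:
(208991 - 287312) + M = (208991 - 287312) - 300761 = -78321 - 300761 = -379082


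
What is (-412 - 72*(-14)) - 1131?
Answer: -535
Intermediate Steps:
(-412 - 72*(-14)) - 1131 = (-412 + 1008) - 1131 = 596 - 1131 = -535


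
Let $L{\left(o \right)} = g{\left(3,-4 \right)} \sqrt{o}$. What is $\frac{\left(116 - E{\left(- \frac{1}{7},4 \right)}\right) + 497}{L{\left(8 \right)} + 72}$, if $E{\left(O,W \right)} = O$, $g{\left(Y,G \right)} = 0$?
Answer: $\frac{1073}{126} \approx 8.5159$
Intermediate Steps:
$L{\left(o \right)} = 0$ ($L{\left(o \right)} = 0 \sqrt{o} = 0$)
$\frac{\left(116 - E{\left(- \frac{1}{7},4 \right)}\right) + 497}{L{\left(8 \right)} + 72} = \frac{\left(116 - - \frac{1}{7}\right) + 497}{0 + 72} = \frac{\left(116 - \left(-1\right) \frac{1}{7}\right) + 497}{72} = \left(\left(116 - - \frac{1}{7}\right) + 497\right) \frac{1}{72} = \left(\left(116 + \frac{1}{7}\right) + 497\right) \frac{1}{72} = \left(\frac{813}{7} + 497\right) \frac{1}{72} = \frac{4292}{7} \cdot \frac{1}{72} = \frac{1073}{126}$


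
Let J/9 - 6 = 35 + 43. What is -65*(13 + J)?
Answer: -49985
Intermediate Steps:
J = 756 (J = 54 + 9*(35 + 43) = 54 + 9*78 = 54 + 702 = 756)
-65*(13 + J) = -65*(13 + 756) = -65*769 = -49985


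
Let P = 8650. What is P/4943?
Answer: 8650/4943 ≈ 1.7499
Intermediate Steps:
P/4943 = 8650/4943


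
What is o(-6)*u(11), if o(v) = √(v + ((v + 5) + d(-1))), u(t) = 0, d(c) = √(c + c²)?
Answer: 0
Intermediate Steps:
o(v) = √(5 + 2*v) (o(v) = √(v + ((v + 5) + √(-(1 - 1)))) = √(v + ((5 + v) + √(-1*0))) = √(v + ((5 + v) + √0)) = √(v + ((5 + v) + 0)) = √(v + (5 + v)) = √(5 + 2*v))
o(-6)*u(11) = √(5 + 2*(-6))*0 = √(5 - 12)*0 = √(-7)*0 = (I*√7)*0 = 0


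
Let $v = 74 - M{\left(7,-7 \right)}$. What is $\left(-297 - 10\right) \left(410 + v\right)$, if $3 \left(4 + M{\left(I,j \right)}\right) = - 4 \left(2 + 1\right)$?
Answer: $-151044$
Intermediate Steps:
$M{\left(I,j \right)} = -8$ ($M{\left(I,j \right)} = -4 + \frac{\left(-4\right) \left(2 + 1\right)}{3} = -4 + \frac{\left(-4\right) 3}{3} = -4 + \frac{1}{3} \left(-12\right) = -4 - 4 = -8$)
$v = 82$ ($v = 74 - -8 = 74 + 8 = 82$)
$\left(-297 - 10\right) \left(410 + v\right) = \left(-297 - 10\right) \left(410 + 82\right) = \left(-307\right) 492 = -151044$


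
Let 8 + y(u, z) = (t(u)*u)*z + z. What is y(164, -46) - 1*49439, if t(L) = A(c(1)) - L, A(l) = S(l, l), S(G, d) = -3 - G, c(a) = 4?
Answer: 1240531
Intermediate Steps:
A(l) = -3 - l
t(L) = -7 - L (t(L) = (-3 - 1*4) - L = (-3 - 4) - L = -7 - L)
y(u, z) = -8 + z + u*z*(-7 - u) (y(u, z) = -8 + (((-7 - u)*u)*z + z) = -8 + ((u*(-7 - u))*z + z) = -8 + (u*z*(-7 - u) + z) = -8 + (z + u*z*(-7 - u)) = -8 + z + u*z*(-7 - u))
y(164, -46) - 1*49439 = (-8 - 46 - 1*164*(-46)*(7 + 164)) - 1*49439 = (-8 - 46 - 1*164*(-46)*171) - 49439 = (-8 - 46 + 1290024) - 49439 = 1289970 - 49439 = 1240531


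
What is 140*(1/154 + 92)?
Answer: 141690/11 ≈ 12881.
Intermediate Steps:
140*(1/154 + 92) = 140*(14169/154) = 141690/11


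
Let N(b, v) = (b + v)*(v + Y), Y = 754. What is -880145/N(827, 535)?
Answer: -880145/1755618 ≈ -0.50133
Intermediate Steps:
N(b, v) = (754 + v)*(b + v) (N(b, v) = (b + v)*(v + 754) = (b + v)*(754 + v) = (754 + v)*(b + v))
-880145/N(827, 535) = -880145/(535² + 754*827 + 754*535 + 827*535) = -880145/(286225 + 623558 + 403390 + 442445) = -880145/1755618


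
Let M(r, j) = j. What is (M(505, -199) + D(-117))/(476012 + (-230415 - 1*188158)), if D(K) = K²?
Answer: 190/809 ≈ 0.23486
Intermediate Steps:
(M(505, -199) + D(-117))/(476012 + (-230415 - 1*188158)) = (-199 + (-117)²)/(476012 + (-230415 - 1*188158)) = (-199 + 13689)/(476012 + (-230415 - 188158)) = 13490/(476012 - 418573) = 13490/57439 = 13490*(1/57439) = 190/809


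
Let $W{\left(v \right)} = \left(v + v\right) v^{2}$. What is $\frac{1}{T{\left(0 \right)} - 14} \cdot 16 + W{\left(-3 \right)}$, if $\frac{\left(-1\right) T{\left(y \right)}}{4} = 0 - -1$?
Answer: $- \frac{494}{9} \approx -54.889$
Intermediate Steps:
$T{\left(y \right)} = -4$ ($T{\left(y \right)} = - 4 \left(0 - -1\right) = - 4 \left(0 + 1\right) = \left(-4\right) 1 = -4$)
$W{\left(v \right)} = 2 v^{3}$ ($W{\left(v \right)} = 2 v v^{2} = 2 v^{3}$)
$\frac{1}{T{\left(0 \right)} - 14} \cdot 16 + W{\left(-3 \right)} = \frac{1}{-4 - 14} \cdot 16 + 2 \left(-3\right)^{3} = \frac{1}{-18} \cdot 16 + 2 \left(-27\right) = \left(- \frac{1}{18}\right) 16 - 54 = - \frac{8}{9} - 54 = - \frac{494}{9}$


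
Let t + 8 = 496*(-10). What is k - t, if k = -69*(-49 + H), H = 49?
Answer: 4968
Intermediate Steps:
t = -4968 (t = -8 + 496*(-10) = -8 - 4960 = -4968)
k = 0 (k = -69*(-49 + 49) = -69*0 = 0)
k - t = 0 - 1*(-4968) = 0 + 4968 = 4968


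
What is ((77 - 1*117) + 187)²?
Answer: 21609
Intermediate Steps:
((77 - 1*117) + 187)² = ((77 - 117) + 187)² = (-40 + 187)² = 147² = 21609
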